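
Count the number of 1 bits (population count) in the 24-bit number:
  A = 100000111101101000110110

100000111101101000110110
1-bits at positions (from bit 0 = LSB): 1, 2, 4, 5, 9, 11, 12, 14, 15, 16, 17, 23
Count = 12

Answer: 12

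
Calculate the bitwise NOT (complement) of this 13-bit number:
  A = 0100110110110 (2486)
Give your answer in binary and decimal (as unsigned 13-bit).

Flip each bit (0->1, 1->0):
  0100110110110
  1011001001001

Answer: 1011001001001 (5705)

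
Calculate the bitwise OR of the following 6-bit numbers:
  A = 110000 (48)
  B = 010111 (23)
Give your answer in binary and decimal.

Apply | to each column (1 where either bit is 1):
  110000
| 010111
--------
  110111

Answer: 110111 (55)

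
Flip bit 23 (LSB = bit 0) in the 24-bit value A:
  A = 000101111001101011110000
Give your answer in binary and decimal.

Mask = 1 << 23 = 100000000000000000000000
Bit 23 of A is 0; XOR with the mask flips it to 1.
  000101111001101011110000
^ 100000000000000000000000
--------------------------
  100101111001101011110000

Answer: 100101111001101011110000 (9935600)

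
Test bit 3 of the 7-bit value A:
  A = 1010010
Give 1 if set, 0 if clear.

Bit 3 is the 4th from the right.
  1010010
     ^
That bit is 0.

Answer: 0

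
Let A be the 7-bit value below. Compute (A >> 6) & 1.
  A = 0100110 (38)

Bit 6 is the 7th from the right.
  0100110
  ^
That bit is 0.

Answer: 0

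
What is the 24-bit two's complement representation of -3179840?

1. Binary of +3179840:  001100001000010101000000
2. Invert bits:     110011110111101010111111
3. Add 1:           110011110111101011000000

Answer: 110011110111101011000000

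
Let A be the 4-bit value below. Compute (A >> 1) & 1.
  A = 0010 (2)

Bit 1 is the 2nd from the right.
  0010
    ^
That bit is 1.

Answer: 1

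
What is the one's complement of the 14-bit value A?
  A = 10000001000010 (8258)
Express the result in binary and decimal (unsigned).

Flip each bit (0->1, 1->0):
  10000001000010
  01111110111101

Answer: 01111110111101 (8125)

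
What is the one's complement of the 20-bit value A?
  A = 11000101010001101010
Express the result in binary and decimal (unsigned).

Flip each bit (0->1, 1->0):
  11000101010001101010
  00111010101110010101

Answer: 00111010101110010101 (240533)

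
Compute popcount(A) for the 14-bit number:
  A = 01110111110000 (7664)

01110111110000
1-bits at positions (from bit 0 = LSB): 4, 5, 6, 7, 8, 10, 11, 12
Count = 8

Answer: 8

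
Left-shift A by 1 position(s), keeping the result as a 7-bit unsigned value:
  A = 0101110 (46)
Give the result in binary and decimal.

Shift left by 1: drop the top 1 bit(s), append 1 zero(s) on the right.
  0101110  ->  discard [0], keep [101110], append 0
= 1011100

Answer: 1011100 (92)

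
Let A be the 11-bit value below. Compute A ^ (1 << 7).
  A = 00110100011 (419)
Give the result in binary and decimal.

Mask = 1 << 7 = 00010000000
Bit 7 of A is 1; XOR with the mask flips it to 0.
  00110100011
^ 00010000000
-------------
  00100100011

Answer: 00100100011 (291)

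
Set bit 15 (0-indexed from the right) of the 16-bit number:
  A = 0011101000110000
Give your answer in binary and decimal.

Mask = 1 << 15 = 1000000000000000
Bit 15 of A is 0, so OR-ing with the mask flips it to 1.
  0011101000110000
| 1000000000000000
------------------
  1011101000110000

Answer: 1011101000110000 (47664)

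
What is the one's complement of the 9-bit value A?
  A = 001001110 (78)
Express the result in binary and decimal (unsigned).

Flip each bit (0->1, 1->0):
  001001110
  110110001

Answer: 110110001 (433)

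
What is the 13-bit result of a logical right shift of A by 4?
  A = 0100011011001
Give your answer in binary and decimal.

Logical shift right by 4: drop the bottom 4 bit(s), prepend 4 zero(s) on the left.
  0100011011001  ->  keep [010001101], discard [1001], prepend 0000
= 0000010001101

Answer: 0000010001101 (141)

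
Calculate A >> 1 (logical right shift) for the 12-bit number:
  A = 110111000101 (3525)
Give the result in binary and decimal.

Logical shift right by 1: drop the bottom 1 bit(s), prepend 1 zero(s) on the left.
  110111000101  ->  keep [11011100010], discard [1], prepend 0
= 011011100010

Answer: 011011100010 (1762)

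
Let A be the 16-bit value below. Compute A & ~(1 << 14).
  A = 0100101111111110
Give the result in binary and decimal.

Mask = ~(1 << 14) = 1011111111111111
Bit 14 of A is 1, so AND-ing with the mask clears it to 0.
  0100101111111110
& 1011111111111111
------------------
  0000101111111110

Answer: 0000101111111110 (3070)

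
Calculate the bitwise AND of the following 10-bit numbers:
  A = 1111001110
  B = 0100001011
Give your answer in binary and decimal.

Apply & to each column (1 only where both bits are 1):
  1111001110
& 0100001011
------------
  0100001010

Answer: 0100001010 (266)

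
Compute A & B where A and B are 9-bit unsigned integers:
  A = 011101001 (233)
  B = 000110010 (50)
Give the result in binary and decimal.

Apply & to each column (1 only where both bits are 1):
  011101001
& 000110010
-----------
  000100000

Answer: 000100000 (32)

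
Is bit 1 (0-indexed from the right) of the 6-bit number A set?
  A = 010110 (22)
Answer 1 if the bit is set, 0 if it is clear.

Bit 1 is the 2nd from the right.
  010110
      ^
That bit is 1.

Answer: 1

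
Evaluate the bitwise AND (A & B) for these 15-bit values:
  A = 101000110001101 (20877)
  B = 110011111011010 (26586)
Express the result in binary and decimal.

Apply & to each column (1 only where both bits are 1):
  101000110001101
& 110011111011010
-----------------
  100000110001000

Answer: 100000110001000 (16776)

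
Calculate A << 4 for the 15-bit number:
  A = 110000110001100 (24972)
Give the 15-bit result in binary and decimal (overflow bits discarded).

Shift left by 4: drop the top 4 bit(s), append 4 zero(s) on the right.
  110000110001100  ->  discard [1100], keep [00110001100], append 0000
= 001100011000000

Answer: 001100011000000 (6336)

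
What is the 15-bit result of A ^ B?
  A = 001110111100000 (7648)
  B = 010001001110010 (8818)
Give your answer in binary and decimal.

Apply ^ to each column (1 where bits differ):
  001110111100000
^ 010001001110010
-----------------
  011111110010010

Answer: 011111110010010 (16274)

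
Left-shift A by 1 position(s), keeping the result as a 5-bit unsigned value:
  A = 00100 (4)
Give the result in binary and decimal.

Shift left by 1: drop the top 1 bit(s), append 1 zero(s) on the right.
  00100  ->  discard [0], keep [0100], append 0
= 01000

Answer: 01000 (8)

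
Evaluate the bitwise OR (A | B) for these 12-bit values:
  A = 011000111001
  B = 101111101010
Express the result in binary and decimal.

Apply | to each column (1 where either bit is 1):
  011000111001
| 101111101010
--------------
  111111111011

Answer: 111111111011 (4091)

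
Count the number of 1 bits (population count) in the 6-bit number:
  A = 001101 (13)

001101
1-bits at positions (from bit 0 = LSB): 0, 2, 3
Count = 3

Answer: 3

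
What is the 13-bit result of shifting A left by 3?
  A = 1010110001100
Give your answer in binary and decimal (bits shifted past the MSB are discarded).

Shift left by 3: drop the top 3 bit(s), append 3 zero(s) on the right.
  1010110001100  ->  discard [101], keep [0110001100], append 000
= 0110001100000

Answer: 0110001100000 (3168)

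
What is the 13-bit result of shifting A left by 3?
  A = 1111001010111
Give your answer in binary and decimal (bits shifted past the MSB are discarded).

Shift left by 3: drop the top 3 bit(s), append 3 zero(s) on the right.
  1111001010111  ->  discard [111], keep [1001010111], append 000
= 1001010111000

Answer: 1001010111000 (4792)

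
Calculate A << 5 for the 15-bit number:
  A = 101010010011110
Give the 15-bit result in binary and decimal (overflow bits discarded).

Shift left by 5: drop the top 5 bit(s), append 5 zero(s) on the right.
  101010010011110  ->  discard [10101], keep [0010011110], append 00000
= 001001111000000

Answer: 001001111000000 (5056)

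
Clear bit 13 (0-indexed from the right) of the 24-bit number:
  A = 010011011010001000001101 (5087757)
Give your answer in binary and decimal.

Mask = ~(1 << 13) = 111111111101111111111111
Bit 13 of A is 1, so AND-ing with the mask clears it to 0.
  010011011010001000001101
& 111111111101111111111111
--------------------------
  010011011000001000001101

Answer: 010011011000001000001101 (5079565)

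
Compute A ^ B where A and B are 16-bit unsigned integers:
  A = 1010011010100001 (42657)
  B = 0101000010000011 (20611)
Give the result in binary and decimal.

Apply ^ to each column (1 where bits differ):
  1010011010100001
^ 0101000010000011
------------------
  1111011000100010

Answer: 1111011000100010 (63010)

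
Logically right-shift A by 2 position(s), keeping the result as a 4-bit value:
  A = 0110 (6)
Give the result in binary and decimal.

Logical shift right by 2: drop the bottom 2 bit(s), prepend 2 zero(s) on the left.
  0110  ->  keep [01], discard [10], prepend 00
= 0001

Answer: 0001 (1)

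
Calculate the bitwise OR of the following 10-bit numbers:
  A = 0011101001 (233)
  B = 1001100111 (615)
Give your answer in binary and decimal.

Apply | to each column (1 where either bit is 1):
  0011101001
| 1001100111
------------
  1011101111

Answer: 1011101111 (751)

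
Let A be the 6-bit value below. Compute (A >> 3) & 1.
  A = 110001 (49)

Bit 3 is the 4th from the right.
  110001
    ^
That bit is 0.

Answer: 0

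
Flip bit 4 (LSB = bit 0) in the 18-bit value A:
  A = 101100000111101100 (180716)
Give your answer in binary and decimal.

Mask = 1 << 4 = 000000000000010000
Bit 4 of A is 0; XOR with the mask flips it to 1.
  101100000111101100
^ 000000000000010000
--------------------
  101100000111111100

Answer: 101100000111111100 (180732)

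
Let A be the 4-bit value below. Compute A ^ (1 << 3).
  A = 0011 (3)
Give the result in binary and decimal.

Mask = 1 << 3 = 1000
Bit 3 of A is 0; XOR with the mask flips it to 1.
  0011
^ 1000
------
  1011

Answer: 1011 (11)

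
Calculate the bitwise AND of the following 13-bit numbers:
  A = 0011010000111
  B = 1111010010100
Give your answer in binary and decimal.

Apply & to each column (1 only where both bits are 1):
  0011010000111
& 1111010010100
---------------
  0011010000100

Answer: 0011010000100 (1668)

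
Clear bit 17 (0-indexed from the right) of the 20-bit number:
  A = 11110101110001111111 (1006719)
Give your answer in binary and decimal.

Mask = ~(1 << 17) = 11011111111111111111
Bit 17 of A is 1, so AND-ing with the mask clears it to 0.
  11110101110001111111
& 11011111111111111111
----------------------
  11010101110001111111

Answer: 11010101110001111111 (875647)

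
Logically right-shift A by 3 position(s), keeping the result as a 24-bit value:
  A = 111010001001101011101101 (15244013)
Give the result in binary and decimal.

Logical shift right by 3: drop the bottom 3 bit(s), prepend 3 zero(s) on the left.
  111010001001101011101101  ->  keep [111010001001101011101], discard [101], prepend 000
= 000111010001001101011101

Answer: 000111010001001101011101 (1905501)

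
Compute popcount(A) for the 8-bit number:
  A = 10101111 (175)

10101111
1-bits at positions (from bit 0 = LSB): 0, 1, 2, 3, 5, 7
Count = 6

Answer: 6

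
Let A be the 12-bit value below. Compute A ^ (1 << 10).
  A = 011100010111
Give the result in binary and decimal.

Mask = 1 << 10 = 010000000000
Bit 10 of A is 1; XOR with the mask flips it to 0.
  011100010111
^ 010000000000
--------------
  001100010111

Answer: 001100010111 (791)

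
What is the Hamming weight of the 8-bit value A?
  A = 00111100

00111100
1-bits at positions (from bit 0 = LSB): 2, 3, 4, 5
Count = 4

Answer: 4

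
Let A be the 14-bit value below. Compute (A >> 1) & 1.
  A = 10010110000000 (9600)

Bit 1 is the 2nd from the right.
  10010110000000
              ^
That bit is 0.

Answer: 0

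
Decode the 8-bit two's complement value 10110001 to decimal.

MSB is 1, so the value is negative. Find the magnitude:
1. Invert bits:  01001110
2. Add 1:        01001111  = 79
3. Apply sign:   -79

Answer: -79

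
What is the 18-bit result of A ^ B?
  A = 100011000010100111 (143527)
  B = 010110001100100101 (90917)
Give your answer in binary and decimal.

Apply ^ to each column (1 where bits differ):
  100011000010100111
^ 010110001100100101
--------------------
  110101001110000010

Answer: 110101001110000010 (217986)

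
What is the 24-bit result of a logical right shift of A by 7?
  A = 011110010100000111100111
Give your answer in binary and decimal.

Logical shift right by 7: drop the bottom 7 bit(s), prepend 7 zero(s) on the left.
  011110010100000111100111  ->  keep [01111001010000011], discard [1100111], prepend 0000000
= 000000001111001010000011

Answer: 000000001111001010000011 (62083)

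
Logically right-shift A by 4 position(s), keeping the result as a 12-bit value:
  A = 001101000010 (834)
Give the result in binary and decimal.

Logical shift right by 4: drop the bottom 4 bit(s), prepend 4 zero(s) on the left.
  001101000010  ->  keep [00110100], discard [0010], prepend 0000
= 000000110100

Answer: 000000110100 (52)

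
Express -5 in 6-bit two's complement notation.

1. Binary of +5:  000101
2. Invert bits:     111010
3. Add 1:           111011

Answer: 111011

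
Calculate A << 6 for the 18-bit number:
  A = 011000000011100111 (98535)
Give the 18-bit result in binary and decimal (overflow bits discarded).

Shift left by 6: drop the top 6 bit(s), append 6 zero(s) on the right.
  011000000011100111  ->  discard [011000], keep [000011100111], append 000000
= 000011100111000000

Answer: 000011100111000000 (14784)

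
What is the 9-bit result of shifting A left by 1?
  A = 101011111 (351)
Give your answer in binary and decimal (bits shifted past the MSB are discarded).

Shift left by 1: drop the top 1 bit(s), append 1 zero(s) on the right.
  101011111  ->  discard [1], keep [01011111], append 0
= 010111110

Answer: 010111110 (190)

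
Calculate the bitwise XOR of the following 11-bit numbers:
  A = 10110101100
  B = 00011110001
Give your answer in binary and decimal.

Apply ^ to each column (1 where bits differ):
  10110101100
^ 00011110001
-------------
  10101011101

Answer: 10101011101 (1373)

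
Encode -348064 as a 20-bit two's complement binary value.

1. Binary of +348064:  01010100111110100000
2. Invert bits:     10101011000001011111
3. Add 1:           10101011000001100000

Answer: 10101011000001100000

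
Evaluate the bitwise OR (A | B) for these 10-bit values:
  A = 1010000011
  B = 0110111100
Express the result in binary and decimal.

Apply | to each column (1 where either bit is 1):
  1010000011
| 0110111100
------------
  1110111111

Answer: 1110111111 (959)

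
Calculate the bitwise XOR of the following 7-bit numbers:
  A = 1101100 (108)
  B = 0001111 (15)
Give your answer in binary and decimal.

Apply ^ to each column (1 where bits differ):
  1101100
^ 0001111
---------
  1100011

Answer: 1100011 (99)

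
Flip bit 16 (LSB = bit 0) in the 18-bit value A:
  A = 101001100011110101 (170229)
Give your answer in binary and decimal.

Mask = 1 << 16 = 010000000000000000
Bit 16 of A is 0; XOR with the mask flips it to 1.
  101001100011110101
^ 010000000000000000
--------------------
  111001100011110101

Answer: 111001100011110101 (235765)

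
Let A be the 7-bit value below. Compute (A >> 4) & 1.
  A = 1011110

Bit 4 is the 5th from the right.
  1011110
    ^
That bit is 1.

Answer: 1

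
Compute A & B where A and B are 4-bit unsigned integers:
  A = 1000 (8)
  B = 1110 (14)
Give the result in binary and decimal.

Apply & to each column (1 only where both bits are 1):
  1000
& 1110
------
  1000

Answer: 1000 (8)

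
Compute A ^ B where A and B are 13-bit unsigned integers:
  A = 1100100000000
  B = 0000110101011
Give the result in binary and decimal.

Apply ^ to each column (1 where bits differ):
  1100100000000
^ 0000110101011
---------------
  1100010101011

Answer: 1100010101011 (6315)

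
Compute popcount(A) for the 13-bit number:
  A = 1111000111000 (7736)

1111000111000
1-bits at positions (from bit 0 = LSB): 3, 4, 5, 9, 10, 11, 12
Count = 7

Answer: 7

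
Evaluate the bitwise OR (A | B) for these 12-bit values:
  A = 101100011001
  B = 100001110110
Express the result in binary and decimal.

Apply | to each column (1 where either bit is 1):
  101100011001
| 100001110110
--------------
  101101111111

Answer: 101101111111 (2943)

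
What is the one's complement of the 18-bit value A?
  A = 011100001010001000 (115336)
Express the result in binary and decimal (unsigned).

Flip each bit (0->1, 1->0):
  011100001010001000
  100011110101110111

Answer: 100011110101110111 (146807)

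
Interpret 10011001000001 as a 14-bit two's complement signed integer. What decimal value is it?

MSB is 1, so the value is negative. Find the magnitude:
1. Invert bits:  01100110111110
2. Add 1:        01100110111111  = 6591
3. Apply sign:   -6591

Answer: -6591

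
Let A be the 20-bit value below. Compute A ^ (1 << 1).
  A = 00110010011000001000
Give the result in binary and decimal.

Mask = 1 << 1 = 00000000000000000010
Bit 1 of A is 0; XOR with the mask flips it to 1.
  00110010011000001000
^ 00000000000000000010
----------------------
  00110010011000001010

Answer: 00110010011000001010 (206346)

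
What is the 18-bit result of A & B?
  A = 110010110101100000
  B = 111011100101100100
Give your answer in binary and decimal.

Apply & to each column (1 only where both bits are 1):
  110010110101100000
& 111011100101100100
--------------------
  110010100101100000

Answer: 110010100101100000 (207200)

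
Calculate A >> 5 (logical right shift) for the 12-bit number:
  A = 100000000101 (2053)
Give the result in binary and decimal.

Logical shift right by 5: drop the bottom 5 bit(s), prepend 5 zero(s) on the left.
  100000000101  ->  keep [1000000], discard [00101], prepend 00000
= 000001000000

Answer: 000001000000 (64)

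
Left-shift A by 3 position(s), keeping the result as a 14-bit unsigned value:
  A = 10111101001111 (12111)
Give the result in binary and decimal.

Shift left by 3: drop the top 3 bit(s), append 3 zero(s) on the right.
  10111101001111  ->  discard [101], keep [11101001111], append 000
= 11101001111000

Answer: 11101001111000 (14968)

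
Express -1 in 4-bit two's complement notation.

1. Binary of +1:  0001
2. Invert bits:     1110
3. Add 1:           1111

Answer: 1111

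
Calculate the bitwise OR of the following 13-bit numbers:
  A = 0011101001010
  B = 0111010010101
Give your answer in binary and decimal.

Apply | to each column (1 where either bit is 1):
  0011101001010
| 0111010010101
---------------
  0111111011111

Answer: 0111111011111 (4063)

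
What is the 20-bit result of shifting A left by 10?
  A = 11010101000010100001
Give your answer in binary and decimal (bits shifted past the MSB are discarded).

Shift left by 10: drop the top 10 bit(s), append 10 zero(s) on the right.
  11010101000010100001  ->  discard [1101010100], keep [0010100001], append 0000000000
= 00101000010000000000

Answer: 00101000010000000000 (164864)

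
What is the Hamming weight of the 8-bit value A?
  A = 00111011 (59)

00111011
1-bits at positions (from bit 0 = LSB): 0, 1, 3, 4, 5
Count = 5

Answer: 5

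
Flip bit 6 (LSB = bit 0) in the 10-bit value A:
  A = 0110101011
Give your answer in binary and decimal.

Mask = 1 << 6 = 0001000000
Bit 6 of A is 0; XOR with the mask flips it to 1.
  0110101011
^ 0001000000
------------
  0111101011

Answer: 0111101011 (491)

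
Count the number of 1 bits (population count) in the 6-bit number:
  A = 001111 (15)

001111
1-bits at positions (from bit 0 = LSB): 0, 1, 2, 3
Count = 4

Answer: 4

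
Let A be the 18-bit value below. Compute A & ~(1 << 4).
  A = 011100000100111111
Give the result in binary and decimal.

Mask = ~(1 << 4) = 111111111111101111
Bit 4 of A is 1, so AND-ing with the mask clears it to 0.
  011100000100111111
& 111111111111101111
--------------------
  011100000100101111

Answer: 011100000100101111 (114991)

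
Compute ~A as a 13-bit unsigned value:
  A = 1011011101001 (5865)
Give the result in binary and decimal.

Flip each bit (0->1, 1->0):
  1011011101001
  0100100010110

Answer: 0100100010110 (2326)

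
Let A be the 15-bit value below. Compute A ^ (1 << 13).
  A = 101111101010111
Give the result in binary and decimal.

Mask = 1 << 13 = 010000000000000
Bit 13 of A is 0; XOR with the mask flips it to 1.
  101111101010111
^ 010000000000000
-----------------
  111111101010111

Answer: 111111101010111 (32599)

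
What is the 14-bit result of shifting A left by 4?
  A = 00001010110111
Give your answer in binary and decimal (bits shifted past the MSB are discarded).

Shift left by 4: drop the top 4 bit(s), append 4 zero(s) on the right.
  00001010110111  ->  discard [0000], keep [1010110111], append 0000
= 10101101110000

Answer: 10101101110000 (11120)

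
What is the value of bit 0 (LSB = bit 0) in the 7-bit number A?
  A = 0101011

Bit 0 is the 1st from the right.
  0101011
        ^
That bit is 1.

Answer: 1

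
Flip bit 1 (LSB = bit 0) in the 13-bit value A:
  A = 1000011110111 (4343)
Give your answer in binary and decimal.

Mask = 1 << 1 = 0000000000010
Bit 1 of A is 1; XOR with the mask flips it to 0.
  1000011110111
^ 0000000000010
---------------
  1000011110101

Answer: 1000011110101 (4341)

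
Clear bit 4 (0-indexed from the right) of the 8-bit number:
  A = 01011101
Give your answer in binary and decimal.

Mask = ~(1 << 4) = 11101111
Bit 4 of A is 1, so AND-ing with the mask clears it to 0.
  01011101
& 11101111
----------
  01001101

Answer: 01001101 (77)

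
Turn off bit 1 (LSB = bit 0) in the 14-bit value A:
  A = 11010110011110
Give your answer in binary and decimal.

Mask = ~(1 << 1) = 11111111111101
Bit 1 of A is 1, so AND-ing with the mask clears it to 0.
  11010110011110
& 11111111111101
----------------
  11010110011100

Answer: 11010110011100 (13724)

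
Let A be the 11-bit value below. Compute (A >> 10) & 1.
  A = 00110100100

Bit 10 is the 11th from the right.
  00110100100
  ^
That bit is 0.

Answer: 0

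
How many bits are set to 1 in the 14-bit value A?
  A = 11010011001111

11010011001111
1-bits at positions (from bit 0 = LSB): 0, 1, 2, 3, 6, 7, 10, 12, 13
Count = 9

Answer: 9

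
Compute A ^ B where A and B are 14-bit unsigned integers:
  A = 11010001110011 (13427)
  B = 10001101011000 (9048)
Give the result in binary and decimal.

Apply ^ to each column (1 where bits differ):
  11010001110011
^ 10001101011000
----------------
  01011100101011

Answer: 01011100101011 (5931)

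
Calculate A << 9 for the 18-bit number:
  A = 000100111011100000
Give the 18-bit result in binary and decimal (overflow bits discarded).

Shift left by 9: drop the top 9 bit(s), append 9 zero(s) on the right.
  000100111011100000  ->  discard [000100111], keep [011100000], append 000000000
= 011100000000000000

Answer: 011100000000000000 (114688)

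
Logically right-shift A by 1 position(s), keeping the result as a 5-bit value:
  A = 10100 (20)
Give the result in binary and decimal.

Logical shift right by 1: drop the bottom 1 bit(s), prepend 1 zero(s) on the left.
  10100  ->  keep [1010], discard [0], prepend 0
= 01010

Answer: 01010 (10)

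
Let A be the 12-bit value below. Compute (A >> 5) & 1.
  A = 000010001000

Bit 5 is the 6th from the right.
  000010001000
        ^
That bit is 0.

Answer: 0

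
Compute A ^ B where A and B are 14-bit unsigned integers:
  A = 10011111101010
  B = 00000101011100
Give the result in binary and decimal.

Apply ^ to each column (1 where bits differ):
  10011111101010
^ 00000101011100
----------------
  10011010110110

Answer: 10011010110110 (9910)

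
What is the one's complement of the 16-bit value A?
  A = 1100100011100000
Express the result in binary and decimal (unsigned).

Flip each bit (0->1, 1->0):
  1100100011100000
  0011011100011111

Answer: 0011011100011111 (14111)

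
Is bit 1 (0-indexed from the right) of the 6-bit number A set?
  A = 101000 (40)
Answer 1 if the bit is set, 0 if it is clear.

Bit 1 is the 2nd from the right.
  101000
      ^
That bit is 0.

Answer: 0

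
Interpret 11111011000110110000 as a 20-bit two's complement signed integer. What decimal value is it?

MSB is 1, so the value is negative. Find the magnitude:
1. Invert bits:  00000100111001001111
2. Add 1:        00000100111001010000  = 20048
3. Apply sign:   -20048

Answer: -20048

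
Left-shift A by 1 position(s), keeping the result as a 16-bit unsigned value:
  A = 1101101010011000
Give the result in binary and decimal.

Shift left by 1: drop the top 1 bit(s), append 1 zero(s) on the right.
  1101101010011000  ->  discard [1], keep [101101010011000], append 0
= 1011010100110000

Answer: 1011010100110000 (46384)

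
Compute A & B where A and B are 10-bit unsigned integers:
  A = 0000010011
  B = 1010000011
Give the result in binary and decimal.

Apply & to each column (1 only where both bits are 1):
  0000010011
& 1010000011
------------
  0000000011

Answer: 0000000011 (3)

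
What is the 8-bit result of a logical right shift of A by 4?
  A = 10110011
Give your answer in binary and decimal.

Logical shift right by 4: drop the bottom 4 bit(s), prepend 4 zero(s) on the left.
  10110011  ->  keep [1011], discard [0011], prepend 0000
= 00001011

Answer: 00001011 (11)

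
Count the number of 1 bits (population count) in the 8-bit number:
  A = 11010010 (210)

11010010
1-bits at positions (from bit 0 = LSB): 1, 4, 6, 7
Count = 4

Answer: 4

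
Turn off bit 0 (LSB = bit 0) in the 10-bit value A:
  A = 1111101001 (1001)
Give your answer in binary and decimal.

Mask = ~(1 << 0) = 1111111110
Bit 0 of A is 1, so AND-ing with the mask clears it to 0.
  1111101001
& 1111111110
------------
  1111101000

Answer: 1111101000 (1000)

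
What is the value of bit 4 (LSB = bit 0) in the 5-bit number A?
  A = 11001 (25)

Bit 4 is the 5th from the right.
  11001
  ^
That bit is 1.

Answer: 1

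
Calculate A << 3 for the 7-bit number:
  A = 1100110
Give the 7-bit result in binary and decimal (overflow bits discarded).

Shift left by 3: drop the top 3 bit(s), append 3 zero(s) on the right.
  1100110  ->  discard [110], keep [0110], append 000
= 0110000

Answer: 0110000 (48)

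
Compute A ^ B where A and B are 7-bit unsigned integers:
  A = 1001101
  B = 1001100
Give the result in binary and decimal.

Apply ^ to each column (1 where bits differ):
  1001101
^ 1001100
---------
  0000001

Answer: 0000001 (1)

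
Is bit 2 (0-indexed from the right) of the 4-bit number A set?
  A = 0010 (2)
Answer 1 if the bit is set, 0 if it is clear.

Bit 2 is the 3rd from the right.
  0010
   ^
That bit is 0.

Answer: 0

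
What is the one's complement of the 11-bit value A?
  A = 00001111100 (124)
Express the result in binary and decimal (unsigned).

Flip each bit (0->1, 1->0):
  00001111100
  11110000011

Answer: 11110000011 (1923)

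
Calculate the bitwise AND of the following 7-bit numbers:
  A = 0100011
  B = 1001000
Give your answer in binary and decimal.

Apply & to each column (1 only where both bits are 1):
  0100011
& 1001000
---------
  0000000

Answer: 0000000 (0)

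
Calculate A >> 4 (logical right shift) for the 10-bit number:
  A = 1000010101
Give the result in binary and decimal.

Logical shift right by 4: drop the bottom 4 bit(s), prepend 4 zero(s) on the left.
  1000010101  ->  keep [100001], discard [0101], prepend 0000
= 0000100001

Answer: 0000100001 (33)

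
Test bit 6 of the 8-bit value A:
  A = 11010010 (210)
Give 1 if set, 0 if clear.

Bit 6 is the 7th from the right.
  11010010
   ^
That bit is 1.

Answer: 1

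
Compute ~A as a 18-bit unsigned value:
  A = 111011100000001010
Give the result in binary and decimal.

Flip each bit (0->1, 1->0):
  111011100000001010
  000100011111110101

Answer: 000100011111110101 (18421)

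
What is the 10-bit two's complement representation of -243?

1. Binary of +243:  0011110011
2. Invert bits:     1100001100
3. Add 1:           1100001101

Answer: 1100001101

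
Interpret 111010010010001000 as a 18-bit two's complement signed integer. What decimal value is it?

MSB is 1, so the value is negative. Find the magnitude:
1. Invert bits:  000101101101110111
2. Add 1:        000101101101111000  = 23416
3. Apply sign:   -23416

Answer: -23416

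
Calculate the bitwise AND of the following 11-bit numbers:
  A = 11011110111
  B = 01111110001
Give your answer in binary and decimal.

Apply & to each column (1 only where both bits are 1):
  11011110111
& 01111110001
-------------
  01011110001

Answer: 01011110001 (753)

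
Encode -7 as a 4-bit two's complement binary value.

1. Binary of +7:  0111
2. Invert bits:     1000
3. Add 1:           1001

Answer: 1001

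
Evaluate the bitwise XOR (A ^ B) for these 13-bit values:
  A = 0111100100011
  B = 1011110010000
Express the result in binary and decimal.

Apply ^ to each column (1 where bits differ):
  0111100100011
^ 1011110010000
---------------
  1100010110011

Answer: 1100010110011 (6323)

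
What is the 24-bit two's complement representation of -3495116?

1. Binary of +3495116:  001101010101010011001100
2. Invert bits:     110010101010101100110011
3. Add 1:           110010101010101100110100

Answer: 110010101010101100110100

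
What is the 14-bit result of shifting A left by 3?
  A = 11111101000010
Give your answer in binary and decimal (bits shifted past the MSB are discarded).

Shift left by 3: drop the top 3 bit(s), append 3 zero(s) on the right.
  11111101000010  ->  discard [111], keep [11101000010], append 000
= 11101000010000

Answer: 11101000010000 (14864)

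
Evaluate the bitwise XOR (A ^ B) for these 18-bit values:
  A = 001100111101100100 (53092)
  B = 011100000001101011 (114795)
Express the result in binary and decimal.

Apply ^ to each column (1 where bits differ):
  001100111101100100
^ 011100000001101011
--------------------
  010000111100001111

Answer: 010000111100001111 (69391)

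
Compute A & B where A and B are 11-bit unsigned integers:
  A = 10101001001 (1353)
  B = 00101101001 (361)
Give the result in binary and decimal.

Apply & to each column (1 only where both bits are 1):
  10101001001
& 00101101001
-------------
  00101001001

Answer: 00101001001 (329)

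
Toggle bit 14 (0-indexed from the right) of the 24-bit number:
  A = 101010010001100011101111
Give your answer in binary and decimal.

Mask = 1 << 14 = 000000000100000000000000
Bit 14 of A is 0; XOR with the mask flips it to 1.
  101010010001100011101111
^ 000000000100000000000000
--------------------------
  101010010101100011101111

Answer: 101010010101100011101111 (11098351)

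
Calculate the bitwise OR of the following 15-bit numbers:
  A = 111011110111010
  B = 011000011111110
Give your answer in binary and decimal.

Apply | to each column (1 where either bit is 1):
  111011110111010
| 011000011111110
-----------------
  111011111111110

Answer: 111011111111110 (30718)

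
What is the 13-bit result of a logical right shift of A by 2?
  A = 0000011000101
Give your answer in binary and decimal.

Logical shift right by 2: drop the bottom 2 bit(s), prepend 2 zero(s) on the left.
  0000011000101  ->  keep [00000110001], discard [01], prepend 00
= 0000000110001

Answer: 0000000110001 (49)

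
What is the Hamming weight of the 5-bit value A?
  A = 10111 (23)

10111
1-bits at positions (from bit 0 = LSB): 0, 1, 2, 4
Count = 4

Answer: 4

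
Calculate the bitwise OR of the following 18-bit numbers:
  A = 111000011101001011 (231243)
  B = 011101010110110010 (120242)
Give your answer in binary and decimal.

Apply | to each column (1 where either bit is 1):
  111000011101001011
| 011101010110110010
--------------------
  111101011111111011

Answer: 111101011111111011 (251899)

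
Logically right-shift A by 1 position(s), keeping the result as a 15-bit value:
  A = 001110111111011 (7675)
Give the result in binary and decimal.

Logical shift right by 1: drop the bottom 1 bit(s), prepend 1 zero(s) on the left.
  001110111111011  ->  keep [00111011111101], discard [1], prepend 0
= 000111011111101

Answer: 000111011111101 (3837)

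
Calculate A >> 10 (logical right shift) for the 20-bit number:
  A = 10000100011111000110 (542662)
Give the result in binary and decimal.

Logical shift right by 10: drop the bottom 10 bit(s), prepend 10 zero(s) on the left.
  10000100011111000110  ->  keep [1000010001], discard [1111000110], prepend 0000000000
= 00000000001000010001

Answer: 00000000001000010001 (529)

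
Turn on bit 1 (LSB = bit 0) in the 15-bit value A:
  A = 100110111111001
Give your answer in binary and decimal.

Mask = 1 << 1 = 000000000000010
Bit 1 of A is 0, so OR-ing with the mask flips it to 1.
  100110111111001
| 000000000000010
-----------------
  100110111111011

Answer: 100110111111011 (19963)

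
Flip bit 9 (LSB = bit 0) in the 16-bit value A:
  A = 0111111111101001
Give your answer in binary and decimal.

Mask = 1 << 9 = 0000001000000000
Bit 9 of A is 1; XOR with the mask flips it to 0.
  0111111111101001
^ 0000001000000000
------------------
  0111110111101001

Answer: 0111110111101001 (32233)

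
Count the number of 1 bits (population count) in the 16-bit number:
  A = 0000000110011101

0000000110011101
1-bits at positions (from bit 0 = LSB): 0, 2, 3, 4, 7, 8
Count = 6

Answer: 6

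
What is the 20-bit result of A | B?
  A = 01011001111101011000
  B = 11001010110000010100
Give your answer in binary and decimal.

Apply | to each column (1 where either bit is 1):
  01011001111101011000
| 11001010110000010100
----------------------
  11011011111101011100

Answer: 11011011111101011100 (900956)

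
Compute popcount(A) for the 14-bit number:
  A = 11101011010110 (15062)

11101011010110
1-bits at positions (from bit 0 = LSB): 1, 2, 4, 6, 7, 9, 11, 12, 13
Count = 9

Answer: 9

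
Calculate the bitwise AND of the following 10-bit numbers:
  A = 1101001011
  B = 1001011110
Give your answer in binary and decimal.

Apply & to each column (1 only where both bits are 1):
  1101001011
& 1001011110
------------
  1001001010

Answer: 1001001010 (586)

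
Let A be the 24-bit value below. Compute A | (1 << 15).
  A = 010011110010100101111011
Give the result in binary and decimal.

Mask = 1 << 15 = 000000001000000000000000
Bit 15 of A is 0, so OR-ing with the mask flips it to 1.
  010011110010100101111011
| 000000001000000000000000
--------------------------
  010011111010100101111011

Answer: 010011111010100101111011 (5220731)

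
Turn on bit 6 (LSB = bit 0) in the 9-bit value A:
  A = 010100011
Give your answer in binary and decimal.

Mask = 1 << 6 = 001000000
Bit 6 of A is 0, so OR-ing with the mask flips it to 1.
  010100011
| 001000000
-----------
  011100011

Answer: 011100011 (227)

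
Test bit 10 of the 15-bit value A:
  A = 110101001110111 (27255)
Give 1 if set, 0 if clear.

Bit 10 is the 11th from the right.
  110101001110111
      ^
That bit is 0.

Answer: 0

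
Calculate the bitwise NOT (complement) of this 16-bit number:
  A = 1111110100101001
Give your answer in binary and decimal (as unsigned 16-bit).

Flip each bit (0->1, 1->0):
  1111110100101001
  0000001011010110

Answer: 0000001011010110 (726)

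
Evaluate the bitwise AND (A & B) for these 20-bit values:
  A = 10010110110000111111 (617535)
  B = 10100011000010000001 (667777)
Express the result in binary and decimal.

Apply & to each column (1 only where both bits are 1):
  10010110110000111111
& 10100011000010000001
----------------------
  10000010000000000001

Answer: 10000010000000000001 (532481)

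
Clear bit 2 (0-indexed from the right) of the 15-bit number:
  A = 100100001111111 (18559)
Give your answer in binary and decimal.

Mask = ~(1 << 2) = 111111111111011
Bit 2 of A is 1, so AND-ing with the mask clears it to 0.
  100100001111111
& 111111111111011
-----------------
  100100001111011

Answer: 100100001111011 (18555)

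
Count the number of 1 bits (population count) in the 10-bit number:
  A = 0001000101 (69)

0001000101
1-bits at positions (from bit 0 = LSB): 0, 2, 6
Count = 3

Answer: 3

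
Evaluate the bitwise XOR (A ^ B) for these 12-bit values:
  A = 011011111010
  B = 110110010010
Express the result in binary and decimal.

Apply ^ to each column (1 where bits differ):
  011011111010
^ 110110010010
--------------
  101101101000

Answer: 101101101000 (2920)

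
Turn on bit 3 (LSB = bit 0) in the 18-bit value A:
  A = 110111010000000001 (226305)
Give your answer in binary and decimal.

Mask = 1 << 3 = 000000000000001000
Bit 3 of A is 0, so OR-ing with the mask flips it to 1.
  110111010000000001
| 000000000000001000
--------------------
  110111010000001001

Answer: 110111010000001001 (226313)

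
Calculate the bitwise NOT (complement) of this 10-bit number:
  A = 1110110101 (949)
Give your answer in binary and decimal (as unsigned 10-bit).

Flip each bit (0->1, 1->0):
  1110110101
  0001001010

Answer: 0001001010 (74)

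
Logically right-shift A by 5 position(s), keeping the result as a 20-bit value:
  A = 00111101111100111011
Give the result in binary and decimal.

Logical shift right by 5: drop the bottom 5 bit(s), prepend 5 zero(s) on the left.
  00111101111100111011  ->  keep [001111011111001], discard [11011], prepend 00000
= 00000001111011111001

Answer: 00000001111011111001 (7929)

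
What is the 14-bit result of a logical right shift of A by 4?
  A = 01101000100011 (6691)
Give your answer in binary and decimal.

Logical shift right by 4: drop the bottom 4 bit(s), prepend 4 zero(s) on the left.
  01101000100011  ->  keep [0110100010], discard [0011], prepend 0000
= 00000110100010

Answer: 00000110100010 (418)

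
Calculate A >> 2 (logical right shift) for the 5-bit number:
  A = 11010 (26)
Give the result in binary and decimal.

Logical shift right by 2: drop the bottom 2 bit(s), prepend 2 zero(s) on the left.
  11010  ->  keep [110], discard [10], prepend 00
= 00110

Answer: 00110 (6)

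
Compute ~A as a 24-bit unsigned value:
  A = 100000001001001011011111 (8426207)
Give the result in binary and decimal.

Flip each bit (0->1, 1->0):
  100000001001001011011111
  011111110110110100100000

Answer: 011111110110110100100000 (8351008)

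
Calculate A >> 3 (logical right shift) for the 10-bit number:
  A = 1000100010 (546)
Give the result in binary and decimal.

Logical shift right by 3: drop the bottom 3 bit(s), prepend 3 zero(s) on the left.
  1000100010  ->  keep [1000100], discard [010], prepend 000
= 0001000100

Answer: 0001000100 (68)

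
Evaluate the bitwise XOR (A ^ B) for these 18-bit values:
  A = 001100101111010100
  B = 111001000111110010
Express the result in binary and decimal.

Apply ^ to each column (1 where bits differ):
  001100101111010100
^ 111001000111110010
--------------------
  110101101000100110

Answer: 110101101000100110 (219686)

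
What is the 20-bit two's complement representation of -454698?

1. Binary of +454698:  01101111000000101010
2. Invert bits:     10010000111111010101
3. Add 1:           10010000111111010110

Answer: 10010000111111010110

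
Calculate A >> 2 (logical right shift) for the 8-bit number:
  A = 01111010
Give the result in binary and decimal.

Logical shift right by 2: drop the bottom 2 bit(s), prepend 2 zero(s) on the left.
  01111010  ->  keep [011110], discard [10], prepend 00
= 00011110

Answer: 00011110 (30)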